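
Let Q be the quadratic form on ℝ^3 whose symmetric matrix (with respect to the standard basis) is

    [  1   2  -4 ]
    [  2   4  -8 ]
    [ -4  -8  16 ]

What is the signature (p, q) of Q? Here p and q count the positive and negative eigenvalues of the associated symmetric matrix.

(1, 0)

Applying the same elementary operations to the rows and columns of A produces a congruent diagonal matrix with entries 1, 0, 0.
Counting signs: 1 positive, 2 zero.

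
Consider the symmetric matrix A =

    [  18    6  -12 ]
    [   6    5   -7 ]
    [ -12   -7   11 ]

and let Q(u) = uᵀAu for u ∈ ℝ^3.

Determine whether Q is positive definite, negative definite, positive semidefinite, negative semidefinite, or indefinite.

positive semidefinite

Congruent diagonalization of A (simultaneous row and column reduction) yields pivots 18, 3, 0.
Counting signs: 2 positive, 1 zero.
Hence Q is positive semidefinite.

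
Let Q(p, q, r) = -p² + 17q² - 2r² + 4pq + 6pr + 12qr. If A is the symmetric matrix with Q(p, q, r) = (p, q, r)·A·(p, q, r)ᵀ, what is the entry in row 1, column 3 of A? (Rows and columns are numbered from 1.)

The coefficient of p·r in Q is 6. For a symmetric A this equals A[1,3] + A[3,1] = 2·A[1,3].
So A[1,3] = 6/2 = 3.

3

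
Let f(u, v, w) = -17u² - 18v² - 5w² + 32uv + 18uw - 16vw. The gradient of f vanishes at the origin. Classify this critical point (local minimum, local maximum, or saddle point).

local maximum

The Hessian at the origin is H = [[-34, 32, 18], [32, -36, -16], [18, -16, -10]].
Applying the same elementary operations to the rows and columns of H produces a congruent diagonal matrix with entries -34, -100/17, -8/25.
So there are 3 negative pivots.
H is negative definite, so the origin is a strict local maximum.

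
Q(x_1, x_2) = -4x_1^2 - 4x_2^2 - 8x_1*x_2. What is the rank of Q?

1

The associated matrix is A = [[-4, -4], [-4, -4]].
Symmetric row and column elimination reduces A to a congruent diagonal form with pivots -4, 0.
Counting signs: 1 negative, 1 zero.
The rank is the number of nonzero pivots: 1.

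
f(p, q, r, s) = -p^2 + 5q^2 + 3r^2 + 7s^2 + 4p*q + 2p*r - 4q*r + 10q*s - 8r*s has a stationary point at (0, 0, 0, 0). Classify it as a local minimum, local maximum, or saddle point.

The Hessian at the origin is H = [[-2, 4, 2, 0], [4, 10, -4, 10], [2, -4, 6, -8], [0, 10, -8, 14]].
Congruent diagonalization of H (simultaneous row and column reduction) yields pivots -2, 18, 8, 4/9.
Counting signs: 3 positive, 1 negative.
H is indefinite, so the origin is a saddle point.

saddle point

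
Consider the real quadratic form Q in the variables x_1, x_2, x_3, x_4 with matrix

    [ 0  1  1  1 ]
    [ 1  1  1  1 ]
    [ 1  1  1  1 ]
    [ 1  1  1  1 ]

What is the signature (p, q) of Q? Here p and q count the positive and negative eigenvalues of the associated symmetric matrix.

(1, 1)

By Sylvester's law of inertia any congruent diagonalization of A has 1 positive, 1 negative and 2 zero entries.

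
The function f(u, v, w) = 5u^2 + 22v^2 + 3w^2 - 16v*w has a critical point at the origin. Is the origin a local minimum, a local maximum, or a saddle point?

The Hessian at the origin is H = [[10, 0, 0], [0, 44, -16], [0, -16, 6]].
Row-reducing H symmetrically gives the diagonal entries 10, 44, 2/11.
Counting signs: 3 positive.
H is positive definite, so the origin is a strict local minimum.

local minimum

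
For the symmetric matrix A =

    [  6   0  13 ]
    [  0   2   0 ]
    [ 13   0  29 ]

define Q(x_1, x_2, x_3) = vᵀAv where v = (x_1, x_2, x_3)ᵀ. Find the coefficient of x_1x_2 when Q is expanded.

0

The coefficient of x_1x_2 is A[1,2] + A[2,1] = 2·0 = 0.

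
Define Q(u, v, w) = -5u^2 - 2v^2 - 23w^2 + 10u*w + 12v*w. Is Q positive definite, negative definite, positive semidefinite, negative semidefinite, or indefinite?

negative semidefinite

The symmetric matrix is A = [[-5, 0, 5], [0, -2, 6], [5, 6, -23]].
Applying the same elementary operations to the rows and columns of A produces a congruent diagonal matrix with entries -5, -2, 0.
Counting signs: 2 negative, 1 zero.
Hence Q is negative semidefinite.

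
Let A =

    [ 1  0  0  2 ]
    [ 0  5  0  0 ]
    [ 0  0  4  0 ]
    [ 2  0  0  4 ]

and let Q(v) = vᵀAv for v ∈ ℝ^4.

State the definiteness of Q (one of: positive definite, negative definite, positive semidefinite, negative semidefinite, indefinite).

Row-reducing A symmetrically gives the diagonal entries 1, 5, 4, 0.
That gives 3 positive, 1 zero pivots.
Hence Q is positive semidefinite.

positive semidefinite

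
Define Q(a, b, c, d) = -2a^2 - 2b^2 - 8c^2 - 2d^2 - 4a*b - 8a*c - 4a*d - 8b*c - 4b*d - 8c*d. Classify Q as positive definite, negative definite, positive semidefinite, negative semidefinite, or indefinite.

The symmetric matrix is A = [[-2, -2, -4, -2], [-2, -2, -4, -2], [-4, -4, -8, -4], [-2, -2, -4, -2]].
Row-reducing A symmetrically gives the diagonal entries -2, 0, 0, 0.
That gives 1 negative, 3 zero pivots.
Hence Q is negative semidefinite.

negative semidefinite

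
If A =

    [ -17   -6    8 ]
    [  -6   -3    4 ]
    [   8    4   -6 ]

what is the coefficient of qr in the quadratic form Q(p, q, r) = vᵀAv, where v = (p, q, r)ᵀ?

The coefficient of qr is A[2,3] + A[3,2] = 2·4 = 8.

8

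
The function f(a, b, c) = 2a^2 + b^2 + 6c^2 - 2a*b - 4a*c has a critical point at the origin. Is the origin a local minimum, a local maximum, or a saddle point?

The Hessian at the origin is H = [[4, -2, -4], [-2, 2, 0], [-4, 0, 12]].
Congruent diagonalization of H (simultaneous row and column reduction) yields pivots 4, 1, 4.
Counting signs: 3 positive.
H is positive definite, so the origin is a strict local minimum.

local minimum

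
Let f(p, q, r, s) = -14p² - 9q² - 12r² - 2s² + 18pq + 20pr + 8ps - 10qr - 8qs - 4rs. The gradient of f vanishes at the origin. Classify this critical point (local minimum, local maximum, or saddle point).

The Hessian at the origin is H = [[-28, 18, 20, 8], [18, -18, -10, -8], [20, -10, -24, -4], [8, -8, -4, -4]].
Congruent diagonalization of H (simultaneous row and column reduction) yields pivots -28, -45/7, -76/9, -8/19.
That gives 4 negative pivots.
H is negative definite, so the origin is a strict local maximum.

local maximum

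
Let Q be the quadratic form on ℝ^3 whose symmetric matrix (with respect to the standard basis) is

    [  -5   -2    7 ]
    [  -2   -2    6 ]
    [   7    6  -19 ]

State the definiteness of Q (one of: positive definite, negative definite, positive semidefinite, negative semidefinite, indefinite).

Congruent diagonalization of A (simultaneous row and column reduction) yields pivots -5, -6/5, -2/3.
That gives 3 negative pivots.
Hence Q is negative definite.

negative definite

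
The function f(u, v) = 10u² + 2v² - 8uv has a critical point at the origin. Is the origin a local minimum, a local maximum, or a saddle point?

The Hessian at the origin is H = [[20, -8], [-8, 4]].
det H = 20·4 − (-8)² = 16 > 0 and H[1,1] = 20 > 0, so H is positive definite.
Therefore the origin is a local minimum.

local minimum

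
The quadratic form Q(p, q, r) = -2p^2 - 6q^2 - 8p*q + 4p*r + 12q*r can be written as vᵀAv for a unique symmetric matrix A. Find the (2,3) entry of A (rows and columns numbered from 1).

The coefficient of q·r in Q is 12. For a symmetric A this equals A[2,3] + A[3,2] = 2·A[2,3].
So A[2,3] = 12/2 = 6.

6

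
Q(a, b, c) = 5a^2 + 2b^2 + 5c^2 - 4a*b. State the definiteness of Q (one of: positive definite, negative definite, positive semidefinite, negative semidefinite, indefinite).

positive definite

The symmetric matrix is A = [[5, -2, 0], [-2, 2, 0], [0, 0, 5]].
An LDLᵀ factorisation of A has diagonal entries 5, 6/5, 5.
So there are 3 positive pivots.
Hence Q is positive definite.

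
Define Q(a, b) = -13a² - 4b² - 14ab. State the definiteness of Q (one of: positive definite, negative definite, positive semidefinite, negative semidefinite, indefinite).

negative definite

The symmetric matrix of Q is A = [[-13, -7], [-7, -4]].
Leading principal minors: Δ_1 = -13, Δ_2 = 3.
The signs alternate starting with Δ_1 < 0, so by Sylvester's criterion Q is negative definite.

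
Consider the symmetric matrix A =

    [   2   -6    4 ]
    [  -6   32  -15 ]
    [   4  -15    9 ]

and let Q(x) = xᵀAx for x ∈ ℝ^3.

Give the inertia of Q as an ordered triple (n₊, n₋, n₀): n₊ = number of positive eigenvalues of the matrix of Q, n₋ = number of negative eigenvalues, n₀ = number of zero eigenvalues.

(3, 0, 0)

Applying the same elementary operations to the rows and columns of A produces a congruent diagonal matrix with entries 2, 14, 5/14.
So there are 3 positive pivots.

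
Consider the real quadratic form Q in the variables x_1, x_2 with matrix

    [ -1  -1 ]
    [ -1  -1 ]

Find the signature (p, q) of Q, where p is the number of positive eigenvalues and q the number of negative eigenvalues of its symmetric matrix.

(0, 1)

Symmetric row and column elimination reduces A to a congruent diagonal form with pivots -1, 0.
Counting signs: 1 negative, 1 zero.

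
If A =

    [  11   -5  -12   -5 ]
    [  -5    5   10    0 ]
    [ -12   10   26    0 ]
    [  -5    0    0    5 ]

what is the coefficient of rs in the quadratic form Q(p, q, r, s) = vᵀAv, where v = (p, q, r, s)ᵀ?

0

The coefficient of rs is A[3,4] + A[4,3] = 2·0 = 0.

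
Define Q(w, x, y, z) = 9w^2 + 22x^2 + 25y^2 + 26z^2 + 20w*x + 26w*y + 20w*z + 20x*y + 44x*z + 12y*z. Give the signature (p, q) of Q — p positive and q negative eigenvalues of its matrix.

(4, 0)

Write A = [[9, 10, 13, 10], [10, 22, 10, 22], [13, 10, 25, 6], [10, 22, 6, 26]].
An LDLᵀ factorisation of A has diagonal entries 9, 98/9, 216/49, 10/27.
So there are 4 positive pivots.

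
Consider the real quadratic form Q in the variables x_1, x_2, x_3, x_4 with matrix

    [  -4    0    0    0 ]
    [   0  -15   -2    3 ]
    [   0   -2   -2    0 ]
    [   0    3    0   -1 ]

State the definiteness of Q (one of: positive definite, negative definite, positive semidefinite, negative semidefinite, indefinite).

negative definite

Leading principal minors: Δ_1 = -4, Δ_2 = 60, Δ_3 = -104, Δ_4 = 32.
The signs alternate starting with Δ_1 < 0, so by Sylvester's criterion Q is negative definite.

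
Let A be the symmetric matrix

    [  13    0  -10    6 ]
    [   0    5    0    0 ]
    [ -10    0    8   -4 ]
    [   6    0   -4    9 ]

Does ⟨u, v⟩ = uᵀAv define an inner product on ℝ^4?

yes

An LDLᵀ factorisation of A has diagonal entries 13, 5, 4/13, 5.
So there are 4 positive pivots.
Hence Q is positive definite.
⟨·,·⟩ is an inner product exactly when A is positive definite.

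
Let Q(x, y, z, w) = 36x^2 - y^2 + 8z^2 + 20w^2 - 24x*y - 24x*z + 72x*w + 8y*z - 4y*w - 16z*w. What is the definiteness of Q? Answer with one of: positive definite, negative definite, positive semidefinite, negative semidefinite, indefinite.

indefinite

The associated matrix is A = [[36, -12, -12, 36], [-12, -1, 4, -2], [-12, 4, 8, -8], [36, -2, -8, 20]].
Applying the same elementary operations to the rows and columns of A produces a congruent diagonal matrix with entries 36, -5, 4, 0.
That gives 2 positive, 1 negative, 1 zero pivots.
Hence Q is indefinite.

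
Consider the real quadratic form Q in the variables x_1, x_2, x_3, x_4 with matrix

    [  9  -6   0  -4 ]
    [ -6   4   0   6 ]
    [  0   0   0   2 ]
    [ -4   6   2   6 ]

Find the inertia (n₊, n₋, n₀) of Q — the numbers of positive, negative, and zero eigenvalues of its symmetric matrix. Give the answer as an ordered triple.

(2, 1, 1)

By Sylvester's law of inertia any congruent diagonalization of A has 2 positive, 1 negative and 1 zero entries.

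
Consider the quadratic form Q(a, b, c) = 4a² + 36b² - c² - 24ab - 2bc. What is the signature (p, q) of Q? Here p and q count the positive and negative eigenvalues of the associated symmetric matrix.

The symmetric matrix is A = [[4, -12, 0], [-12, 36, -1], [0, -1, -1]].
By Sylvester's law of inertia any congruent diagonalization of A has 2 positive, 1 negative and 0 zero entries.

(2, 1)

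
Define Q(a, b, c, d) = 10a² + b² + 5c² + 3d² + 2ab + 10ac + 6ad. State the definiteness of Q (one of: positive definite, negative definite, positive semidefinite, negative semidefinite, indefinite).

positive definite

The symmetric matrix of Q is A = [[10, 1, 5, 3], [1, 1, 0, 0], [5, 0, 5, 0], [3, 0, 0, 3]].
Leading principal minors: Δ_1 = 10, Δ_2 = 9, Δ_3 = 20, Δ_4 = 15.
All leading principal minors are positive, so by Sylvester's criterion Q is positive definite.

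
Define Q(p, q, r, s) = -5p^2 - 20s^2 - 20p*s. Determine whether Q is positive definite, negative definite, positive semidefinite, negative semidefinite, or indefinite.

negative semidefinite

The associated matrix is A = [[-5, 0, 0, -10], [0, 0, 0, 0], [0, 0, 0, 0], [-10, 0, 0, -20]].
Congruent diagonalization of A (simultaneous row and column reduction) yields pivots -5, 0, 0, 0.
Counting signs: 1 negative, 3 zero.
Hence Q is negative semidefinite.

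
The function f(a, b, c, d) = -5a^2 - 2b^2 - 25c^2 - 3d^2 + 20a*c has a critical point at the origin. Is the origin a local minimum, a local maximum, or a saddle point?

The Hessian at the origin is H = [[-10, 0, 20, 0], [0, -4, 0, 0], [20, 0, -50, 0], [0, 0, 0, -6]].
Congruent diagonalization of H (simultaneous row and column reduction) yields pivots -10, -4, -10, -6.
Counting signs: 4 negative.
H is negative definite, so the origin is a strict local maximum.

local maximum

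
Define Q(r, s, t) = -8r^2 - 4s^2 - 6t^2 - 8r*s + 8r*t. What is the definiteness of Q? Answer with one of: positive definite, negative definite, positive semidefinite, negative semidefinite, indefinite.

negative definite

The symmetric matrix is A = [[-8, -4, 4], [-4, -4, 0], [4, 0, -6]].
Row-reducing A symmetrically gives the diagonal entries -8, -2, -2.
Counting signs: 3 negative.
Hence Q is negative definite.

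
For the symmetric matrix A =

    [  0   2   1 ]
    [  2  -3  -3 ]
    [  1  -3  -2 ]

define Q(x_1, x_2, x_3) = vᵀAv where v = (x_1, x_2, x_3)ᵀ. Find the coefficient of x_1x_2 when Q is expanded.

4

The coefficient of x_1x_2 is A[1,2] + A[2,1] = 2·2 = 4.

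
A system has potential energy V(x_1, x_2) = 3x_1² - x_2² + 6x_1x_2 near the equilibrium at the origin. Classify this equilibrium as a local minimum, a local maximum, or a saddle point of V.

saddle point

The Hessian at the origin is H = [[6, 6], [6, -2]].
det H = 6·-2 − (6)² = -48 < 0, so H is indefinite.
Therefore the origin is a saddle point.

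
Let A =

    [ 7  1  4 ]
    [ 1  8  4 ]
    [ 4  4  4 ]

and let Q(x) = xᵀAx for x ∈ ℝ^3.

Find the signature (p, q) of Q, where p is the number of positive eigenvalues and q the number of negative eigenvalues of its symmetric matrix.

Symmetric row and column elimination reduces A to a congruent diagonal form with pivots 7, 55/7, 12/55.
That gives 3 positive pivots.

(3, 0)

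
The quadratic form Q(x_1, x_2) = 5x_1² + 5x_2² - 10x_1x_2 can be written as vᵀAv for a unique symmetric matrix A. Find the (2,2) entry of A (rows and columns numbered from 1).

The coefficient of x_2² in Q is 5, and that is exactly A[2,2].

5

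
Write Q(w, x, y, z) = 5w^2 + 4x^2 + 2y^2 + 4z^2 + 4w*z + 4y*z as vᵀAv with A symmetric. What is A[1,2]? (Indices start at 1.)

The coefficient of w·x in Q is 0. For a symmetric A this equals A[1,2] + A[2,1] = 2·A[1,2].
So A[1,2] = 0/2 = 0.

0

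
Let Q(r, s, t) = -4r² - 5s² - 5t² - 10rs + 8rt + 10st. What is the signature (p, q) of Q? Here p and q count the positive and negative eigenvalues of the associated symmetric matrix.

(1, 2)

The associated matrix is A = [[-4, -5, 4], [-5, -5, 5], [4, 5, -5]].
Applying the same elementary operations to the rows and columns of A produces a congruent diagonal matrix with entries -4, 5/4, -1.
That gives 1 positive, 2 negative pivots.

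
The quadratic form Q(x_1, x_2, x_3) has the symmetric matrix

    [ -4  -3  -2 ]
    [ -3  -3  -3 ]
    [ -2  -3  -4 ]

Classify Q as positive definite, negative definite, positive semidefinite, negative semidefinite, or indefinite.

Applying the same elementary operations to the rows and columns of A produces a congruent diagonal matrix with entries -4, -3/4, 0.
Counting signs: 2 negative, 1 zero.
Hence Q is negative semidefinite.

negative semidefinite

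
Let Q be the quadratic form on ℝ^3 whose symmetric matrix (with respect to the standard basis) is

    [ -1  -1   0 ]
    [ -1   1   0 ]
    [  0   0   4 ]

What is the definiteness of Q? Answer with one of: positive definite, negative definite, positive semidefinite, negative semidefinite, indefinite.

Congruent diagonalization of A (simultaneous row and column reduction) yields pivots -1, 2, 4.
So there are 2 positive, 1 negative pivots.
Hence Q is indefinite.

indefinite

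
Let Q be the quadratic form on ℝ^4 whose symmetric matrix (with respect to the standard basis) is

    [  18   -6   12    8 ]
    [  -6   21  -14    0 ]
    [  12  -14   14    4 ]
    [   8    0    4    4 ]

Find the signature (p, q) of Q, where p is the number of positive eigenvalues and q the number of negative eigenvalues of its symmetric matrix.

Row-reducing A symmetrically gives the diagonal entries 18, 19, 14/19, 4/63.
Counting signs: 4 positive.

(4, 0)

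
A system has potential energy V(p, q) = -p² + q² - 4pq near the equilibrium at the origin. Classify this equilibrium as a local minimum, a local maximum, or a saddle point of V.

saddle point

The Hessian at the origin is H = [[-2, -4], [-4, 2]].
det H = -2·2 − (-4)² = -20 < 0, so H is indefinite.
Therefore the origin is a saddle point.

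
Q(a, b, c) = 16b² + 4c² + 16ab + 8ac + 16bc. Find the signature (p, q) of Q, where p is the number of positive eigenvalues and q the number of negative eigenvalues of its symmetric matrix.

(1, 1)

The symmetric matrix is A = [[0, 8, 4], [8, 16, 8], [4, 8, 4]].
By Sylvester's law of inertia any congruent diagonalization of A has 1 positive, 1 negative and 1 zero entries.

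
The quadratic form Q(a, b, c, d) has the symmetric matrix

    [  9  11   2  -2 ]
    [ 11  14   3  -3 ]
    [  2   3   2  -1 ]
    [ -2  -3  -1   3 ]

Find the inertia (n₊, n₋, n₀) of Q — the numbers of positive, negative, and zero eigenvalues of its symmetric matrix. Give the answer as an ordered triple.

(4, 0, 0)

Symmetric row and column elimination reduces A to a congruent diagonal form with pivots 9, 5/9, 1, 2.
So there are 4 positive pivots.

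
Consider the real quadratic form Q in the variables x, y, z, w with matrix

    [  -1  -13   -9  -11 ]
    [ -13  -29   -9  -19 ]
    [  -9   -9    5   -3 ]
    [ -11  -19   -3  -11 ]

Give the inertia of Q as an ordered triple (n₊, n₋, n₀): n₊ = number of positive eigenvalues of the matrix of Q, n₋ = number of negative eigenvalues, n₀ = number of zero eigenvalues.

Congruent diagonalization of A (simultaneous row and column reduction) yields pivots -1, 140, 94/35, 6/47.
So there are 3 positive, 1 negative pivots.

(3, 1, 0)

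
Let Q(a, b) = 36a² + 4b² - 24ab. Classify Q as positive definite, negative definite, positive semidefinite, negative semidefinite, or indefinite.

positive semidefinite

The associated matrix is A = [[36, -12], [-12, 4]].
Row-reducing A symmetrically gives the diagonal entries 36, 0.
So there are 1 positive, 1 zero pivots.
Hence Q is positive semidefinite.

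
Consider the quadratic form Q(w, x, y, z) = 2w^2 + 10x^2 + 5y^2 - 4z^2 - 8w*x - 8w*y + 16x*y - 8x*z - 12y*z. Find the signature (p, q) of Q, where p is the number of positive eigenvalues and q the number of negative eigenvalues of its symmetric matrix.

Write A = [[2, -4, -4, 0], [-4, 10, 8, -4], [-4, 8, 5, -6], [0, -4, -6, -4]].
Applying the same elementary operations to the rows and columns of A produces a congruent diagonal matrix with entries 2, 2, -3, 0.
So there are 2 positive, 1 negative, 1 zero pivots.

(2, 1)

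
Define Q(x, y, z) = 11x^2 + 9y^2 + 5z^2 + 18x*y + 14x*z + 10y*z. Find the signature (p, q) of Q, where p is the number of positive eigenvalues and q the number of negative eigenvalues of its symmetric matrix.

Write A = [[11, 9, 7], [9, 9, 5], [7, 5, 5]].
Row-reducing A symmetrically gives the diagonal entries 11, 18/11, 2/9.
Counting signs: 3 positive.

(3, 0)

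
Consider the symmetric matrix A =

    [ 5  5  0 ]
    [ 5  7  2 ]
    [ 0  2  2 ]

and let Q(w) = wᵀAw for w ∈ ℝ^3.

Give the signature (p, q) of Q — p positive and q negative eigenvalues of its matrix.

Symmetric row and column elimination reduces A to a congruent diagonal form with pivots 5, 2, 0.
That gives 2 positive, 1 zero pivots.

(2, 0)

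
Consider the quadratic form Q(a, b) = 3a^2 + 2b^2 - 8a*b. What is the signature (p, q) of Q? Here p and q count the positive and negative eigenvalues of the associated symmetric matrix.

(1, 1)

The symmetric matrix is A = [[3, -4], [-4, 2]].
An LDLᵀ factorisation of A has diagonal entries 3, -10/3.
Counting signs: 1 positive, 1 negative.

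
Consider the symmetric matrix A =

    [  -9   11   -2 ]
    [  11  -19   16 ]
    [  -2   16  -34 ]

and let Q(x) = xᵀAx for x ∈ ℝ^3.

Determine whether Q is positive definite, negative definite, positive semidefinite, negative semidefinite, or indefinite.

Leading principal minors: Δ_1 = -9, Δ_2 = 50, Δ_3 = -24.
The signs alternate starting with Δ_1 < 0, so by Sylvester's criterion Q is negative definite.

negative definite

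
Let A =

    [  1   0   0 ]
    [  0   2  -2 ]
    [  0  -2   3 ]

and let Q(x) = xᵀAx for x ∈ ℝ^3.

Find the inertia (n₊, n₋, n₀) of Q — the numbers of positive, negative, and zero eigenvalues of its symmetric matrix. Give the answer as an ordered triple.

Congruent diagonalization of A (simultaneous row and column reduction) yields pivots 1, 2, 1.
That gives 3 positive pivots.

(3, 0, 0)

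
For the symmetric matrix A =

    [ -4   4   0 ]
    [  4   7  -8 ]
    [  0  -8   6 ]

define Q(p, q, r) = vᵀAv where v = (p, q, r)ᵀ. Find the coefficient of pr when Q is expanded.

The coefficient of pr is A[1,3] + A[3,1] = 2·0 = 0.

0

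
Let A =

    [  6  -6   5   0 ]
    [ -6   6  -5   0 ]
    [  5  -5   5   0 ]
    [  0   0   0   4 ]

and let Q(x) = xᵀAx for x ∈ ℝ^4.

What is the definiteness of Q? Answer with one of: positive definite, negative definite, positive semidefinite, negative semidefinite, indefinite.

Congruent diagonalization of A (simultaneous row and column reduction) yields pivots 6, 0, 5/6, 4.
So there are 3 positive, 1 zero pivots.
Hence Q is positive semidefinite.

positive semidefinite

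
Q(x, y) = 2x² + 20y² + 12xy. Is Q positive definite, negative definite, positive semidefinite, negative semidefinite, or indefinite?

positive definite

The symmetric matrix of Q is [[2, 6], [6, 20]].
For the 2×2 matrix [[2, 6], [6, 20]]: det = 2·20 − (6)² = 4, trace = 22.
det > 0 so both eigenvalues share the sign of the trace; trace = 22 > 0 ⇒ both positive.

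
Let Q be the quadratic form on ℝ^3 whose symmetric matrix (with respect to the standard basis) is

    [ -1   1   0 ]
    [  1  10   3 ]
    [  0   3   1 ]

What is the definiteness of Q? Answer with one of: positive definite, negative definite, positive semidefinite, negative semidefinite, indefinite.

Row-reducing A symmetrically gives the diagonal entries -1, 11, 2/11.
That gives 2 positive, 1 negative pivots.
Hence Q is indefinite.

indefinite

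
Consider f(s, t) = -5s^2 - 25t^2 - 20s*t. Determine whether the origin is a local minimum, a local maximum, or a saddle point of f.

The Hessian at the origin is H = [[-10, -20], [-20, -50]].
det H = -10·-50 − (-20)² = 100 > 0 and H[1,1] = -10 < 0, so H is negative definite.
Therefore the origin is a local maximum.

local maximum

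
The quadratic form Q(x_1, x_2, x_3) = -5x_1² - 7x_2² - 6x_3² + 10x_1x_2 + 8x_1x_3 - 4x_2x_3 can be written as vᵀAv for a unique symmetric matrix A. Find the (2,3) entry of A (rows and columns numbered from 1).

-2

The coefficient of x_2·x_3 in Q is -4. For a symmetric A this equals A[2,3] + A[3,2] = 2·A[2,3].
So A[2,3] = -4/2 = -2.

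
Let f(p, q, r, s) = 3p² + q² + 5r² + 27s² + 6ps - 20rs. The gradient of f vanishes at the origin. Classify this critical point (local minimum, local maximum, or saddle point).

local minimum

The Hessian at the origin is H = [[6, 0, 0, 6], [0, 2, 0, 0], [0, 0, 10, -20], [6, 0, -20, 54]].
Symmetric row and column elimination reduces H to a congruent diagonal form with pivots 6, 2, 10, 8.
So there are 4 positive pivots.
H is positive definite, so the origin is a strict local minimum.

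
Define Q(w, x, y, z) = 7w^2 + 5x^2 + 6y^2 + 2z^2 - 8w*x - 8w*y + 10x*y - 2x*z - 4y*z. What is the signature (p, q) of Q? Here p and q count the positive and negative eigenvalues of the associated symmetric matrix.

(4, 0)

The associated matrix is A = [[7, -4, -4, 0], [-4, 5, 5, -1], [-4, 5, 6, -2], [0, -1, -2, 2]].
Symmetric row and column elimination reduces A to a congruent diagonal form with pivots 7, 19/7, 1, 12/19.
So there are 4 positive pivots.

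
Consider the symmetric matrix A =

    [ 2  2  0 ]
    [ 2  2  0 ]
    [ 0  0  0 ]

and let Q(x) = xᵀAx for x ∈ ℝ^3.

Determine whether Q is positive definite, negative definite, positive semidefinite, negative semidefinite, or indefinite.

Symmetric row and column elimination reduces A to a congruent diagonal form with pivots 2, 0, 0.
Counting signs: 1 positive, 2 zero.
Hence Q is positive semidefinite.

positive semidefinite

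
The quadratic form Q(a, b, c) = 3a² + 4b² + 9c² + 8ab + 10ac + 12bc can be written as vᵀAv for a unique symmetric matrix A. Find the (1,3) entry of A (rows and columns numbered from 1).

The coefficient of a·c in Q is 10. For a symmetric A this equals A[1,3] + A[3,1] = 2·A[1,3].
So A[1,3] = 10/2 = 5.

5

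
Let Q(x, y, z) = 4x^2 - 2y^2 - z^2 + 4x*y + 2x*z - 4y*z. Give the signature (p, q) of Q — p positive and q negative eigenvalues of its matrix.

The symmetric matrix is A = [[4, 2, 1], [2, -2, -2], [1, -2, -1]].
Applying the same elementary operations to the rows and columns of A produces a congruent diagonal matrix with entries 4, -3, 5/6.
Counting signs: 2 positive, 1 negative.

(2, 1)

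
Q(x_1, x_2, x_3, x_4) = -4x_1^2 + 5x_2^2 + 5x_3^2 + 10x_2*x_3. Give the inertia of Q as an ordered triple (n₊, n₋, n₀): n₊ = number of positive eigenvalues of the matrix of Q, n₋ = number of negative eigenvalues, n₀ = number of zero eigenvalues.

(1, 1, 2)

The associated matrix is A = [[-4, 0, 0, 0], [0, 5, 5, 0], [0, 5, 5, 0], [0, 0, 0, 0]].
Applying the same elementary operations to the rows and columns of A produces a congruent diagonal matrix with entries -4, 5, 0, 0.
Counting signs: 1 positive, 1 negative, 2 zero.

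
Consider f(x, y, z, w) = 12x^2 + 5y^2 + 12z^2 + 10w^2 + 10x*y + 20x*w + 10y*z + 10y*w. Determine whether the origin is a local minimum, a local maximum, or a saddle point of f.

local minimum

The Hessian at the origin is H = [[24, 10, 0, 20], [10, 10, 10, 10], [0, 10, 24, 0], [20, 10, 0, 20]].
Congruent diagonalization of H (simultaneous row and column reduction) yields pivots 24, 35/6, 48/7, 5/3.
Counting signs: 4 positive.
H is positive definite, so the origin is a strict local minimum.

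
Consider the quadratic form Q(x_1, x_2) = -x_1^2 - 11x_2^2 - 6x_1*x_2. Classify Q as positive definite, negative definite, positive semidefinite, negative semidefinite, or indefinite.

negative definite

The symmetric matrix of Q is A = [[-1, -3], [-3, -11]].
Leading principal minors: Δ_1 = -1, Δ_2 = 2.
The signs alternate starting with Δ_1 < 0, so by Sylvester's criterion Q is negative definite.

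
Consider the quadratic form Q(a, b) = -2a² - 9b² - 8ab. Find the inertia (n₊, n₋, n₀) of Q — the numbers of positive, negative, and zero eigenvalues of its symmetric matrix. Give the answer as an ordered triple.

(0, 2, 0)

The associated matrix is A = [[-2, -4], [-4, -9]].
Symmetric row and column elimination reduces A to a congruent diagonal form with pivots -2, -1.
Counting signs: 2 negative.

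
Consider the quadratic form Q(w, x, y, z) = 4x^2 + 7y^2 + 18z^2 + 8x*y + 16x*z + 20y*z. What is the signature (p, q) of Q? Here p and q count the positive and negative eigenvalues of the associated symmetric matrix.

(3, 0)

The symmetric matrix is A = [[0, 0, 0, 0], [0, 4, 4, 8], [0, 4, 7, 10], [0, 8, 10, 18]].
Symmetric row and column elimination reduces A to a congruent diagonal form with pivots 0, 4, 3, 2/3.
Counting signs: 3 positive, 1 zero.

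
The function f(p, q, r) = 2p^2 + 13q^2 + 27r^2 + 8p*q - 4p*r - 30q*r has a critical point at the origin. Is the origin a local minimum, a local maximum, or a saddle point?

local minimum

The Hessian at the origin is H = [[4, 8, -4], [8, 26, -30], [-4, -30, 54]].
An LDLᵀ factorisation of H has diagonal entries 4, 10, 8/5.
So there are 3 positive pivots.
H is positive definite, so the origin is a strict local minimum.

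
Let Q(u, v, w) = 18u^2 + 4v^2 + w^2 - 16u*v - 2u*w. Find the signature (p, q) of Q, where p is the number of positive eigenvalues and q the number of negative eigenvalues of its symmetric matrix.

(3, 0)

The associated matrix is A = [[18, -8, -1], [-8, 4, 0], [-1, 0, 1]].
Congruent diagonalization of A (simultaneous row and column reduction) yields pivots 18, 4/9, 1/2.
That gives 3 positive pivots.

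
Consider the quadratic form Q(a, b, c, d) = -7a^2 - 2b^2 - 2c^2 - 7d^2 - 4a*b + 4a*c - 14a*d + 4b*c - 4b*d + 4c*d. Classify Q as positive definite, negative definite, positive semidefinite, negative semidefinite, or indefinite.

The associated matrix is A = [[-7, -2, 2, -7], [-2, -2, 2, -2], [2, 2, -2, 2], [-7, -2, 2, -7]].
Congruent diagonalization of A (simultaneous row and column reduction) yields pivots -7, -10/7, 0, 0.
So there are 2 negative, 2 zero pivots.
Hence Q is negative semidefinite.

negative semidefinite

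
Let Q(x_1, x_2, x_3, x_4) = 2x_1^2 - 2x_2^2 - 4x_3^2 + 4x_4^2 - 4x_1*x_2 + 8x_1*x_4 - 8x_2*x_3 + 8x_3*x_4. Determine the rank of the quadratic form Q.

2

The symmetric matrix is A = [[2, -2, 0, 4], [-2, -2, -4, 0], [0, -4, -4, 4], [4, 0, 4, 4]].
Congruent diagonalization of A (simultaneous row and column reduction) yields pivots 2, -4, 0, 0.
That gives 1 positive, 1 negative, 2 zero pivots.
The rank is the number of nonzero pivots: 2.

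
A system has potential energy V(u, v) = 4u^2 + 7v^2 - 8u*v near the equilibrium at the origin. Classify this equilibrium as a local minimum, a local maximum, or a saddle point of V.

local minimum

The Hessian at the origin is H = [[8, -8], [-8, 14]].
det H = 8·14 − (-8)² = 48 > 0 and H[1,1] = 8 > 0, so H is positive definite.
Therefore the origin is a local minimum.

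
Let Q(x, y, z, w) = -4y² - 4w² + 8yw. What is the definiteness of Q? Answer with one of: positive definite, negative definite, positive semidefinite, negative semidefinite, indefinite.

Write A = [[0, 0, 0, 0], [0, -4, 0, 4], [0, 0, 0, 0], [0, 4, 0, -4]].
Row-reducing A symmetrically gives the diagonal entries 0, -4, 0, 0.
So there are 1 negative, 3 zero pivots.
Hence Q is negative semidefinite.

negative semidefinite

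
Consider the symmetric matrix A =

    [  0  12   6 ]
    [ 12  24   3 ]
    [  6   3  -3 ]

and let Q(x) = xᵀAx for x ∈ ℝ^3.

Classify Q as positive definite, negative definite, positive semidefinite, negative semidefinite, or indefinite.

indefinite

A is congruent to a diagonal matrix with 1 positive, 1 negative and 1 zero entries, so Q is indefinite.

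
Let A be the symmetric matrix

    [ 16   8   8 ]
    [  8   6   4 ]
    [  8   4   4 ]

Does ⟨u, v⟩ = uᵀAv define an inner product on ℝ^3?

no

Symmetric row and column elimination reduces A to a congruent diagonal form with pivots 16, 2, 0.
Counting signs: 2 positive, 1 zero.
Hence Q is positive semidefinite.
⟨·,·⟩ is an inner product exactly when A is positive definite.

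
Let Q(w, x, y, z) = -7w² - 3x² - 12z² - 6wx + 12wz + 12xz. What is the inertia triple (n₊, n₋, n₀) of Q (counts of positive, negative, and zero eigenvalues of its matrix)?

(0, 2, 2)

The symmetric matrix is A = [[-7, -3, 0, 6], [-3, -3, 0, 6], [0, 0, 0, 0], [6, 6, 0, -12]].
Congruent diagonalization of A (simultaneous row and column reduction) yields pivots -7, -12/7, 0, 0.
Counting signs: 2 negative, 2 zero.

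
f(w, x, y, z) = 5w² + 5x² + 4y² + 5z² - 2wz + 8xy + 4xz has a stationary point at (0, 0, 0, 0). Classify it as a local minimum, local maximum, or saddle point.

local minimum

The Hessian at the origin is H = [[10, 0, 0, -2], [0, 10, 8, 4], [0, 8, 8, 0], [-2, 4, 0, 10]].
An LDLᵀ factorisation of H has diagonal entries 10, 10, 8/5, 8/5.
That gives 4 positive pivots.
H is positive definite, so the origin is a strict local minimum.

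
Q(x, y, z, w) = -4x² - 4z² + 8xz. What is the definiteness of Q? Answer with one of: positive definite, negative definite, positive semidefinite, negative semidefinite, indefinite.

negative semidefinite

Write A = [[-4, 0, 4, 0], [0, 0, 0, 0], [4, 0, -4, 0], [0, 0, 0, 0]].
Applying the same elementary operations to the rows and columns of A produces a congruent diagonal matrix with entries -4, 0, 0, 0.
So there are 1 negative, 3 zero pivots.
Hence Q is negative semidefinite.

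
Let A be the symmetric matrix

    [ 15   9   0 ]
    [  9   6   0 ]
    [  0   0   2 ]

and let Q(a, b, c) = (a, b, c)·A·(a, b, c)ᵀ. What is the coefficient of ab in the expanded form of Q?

The coefficient of ab is A[1,2] + A[2,1] = 2·9 = 18.

18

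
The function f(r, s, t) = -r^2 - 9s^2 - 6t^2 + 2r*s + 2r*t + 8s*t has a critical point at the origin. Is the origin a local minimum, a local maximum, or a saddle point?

The Hessian at the origin is H = [[-2, 2, 2], [2, -18, 8], [2, 8, -12]].
Symmetric row and column elimination reduces H to a congruent diagonal form with pivots -2, -16, -15/4.
So there are 3 negative pivots.
H is negative definite, so the origin is a strict local maximum.

local maximum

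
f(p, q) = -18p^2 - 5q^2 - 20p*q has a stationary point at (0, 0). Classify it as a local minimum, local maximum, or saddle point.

saddle point

The Hessian at the origin is H = [[-36, -20], [-20, -10]].
det H = -36·-10 − (-20)² = -40 < 0, so H is indefinite.
Therefore the origin is a saddle point.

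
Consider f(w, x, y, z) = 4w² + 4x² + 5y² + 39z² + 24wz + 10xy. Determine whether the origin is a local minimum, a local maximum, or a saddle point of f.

saddle point

The Hessian at the origin is H = [[8, 0, 0, 24], [0, 8, 10, 0], [0, 10, 10, 0], [24, 0, 0, 78]].
Congruent diagonalization of H (simultaneous row and column reduction) yields pivots 8, 8, -5/2, 6.
That gives 3 positive, 1 negative pivots.
H is indefinite, so the origin is a saddle point.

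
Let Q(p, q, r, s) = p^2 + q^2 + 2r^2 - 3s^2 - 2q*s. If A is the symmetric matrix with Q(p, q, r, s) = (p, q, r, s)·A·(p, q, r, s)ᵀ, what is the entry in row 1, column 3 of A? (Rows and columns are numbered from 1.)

0

The coefficient of p·r in Q is 0. For a symmetric A this equals A[1,3] + A[3,1] = 2·A[1,3].
So A[1,3] = 0/2 = 0.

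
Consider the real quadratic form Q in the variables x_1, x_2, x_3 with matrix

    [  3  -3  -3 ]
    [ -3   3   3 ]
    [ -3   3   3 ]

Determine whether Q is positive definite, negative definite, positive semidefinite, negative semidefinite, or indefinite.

Congruent diagonalization of A (simultaneous row and column reduction) yields pivots 3, 0, 0.
So there are 1 positive, 2 zero pivots.
Hence Q is positive semidefinite.

positive semidefinite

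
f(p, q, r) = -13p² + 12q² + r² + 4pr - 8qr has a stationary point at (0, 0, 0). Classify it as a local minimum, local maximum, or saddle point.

The Hessian at the origin is H = [[-26, 0, 4], [0, 24, -8], [4, -8, 2]].
Applying the same elementary operations to the rows and columns of H produces a congruent diagonal matrix with entries -26, 24, -2/39.
That gives 1 positive, 2 negative pivots.
H is indefinite, so the origin is a saddle point.

saddle point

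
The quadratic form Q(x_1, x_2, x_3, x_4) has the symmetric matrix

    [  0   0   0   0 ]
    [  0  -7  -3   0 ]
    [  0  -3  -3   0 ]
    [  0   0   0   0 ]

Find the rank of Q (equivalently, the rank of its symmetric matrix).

2

Congruent diagonalization of A (simultaneous row and column reduction) yields pivots 0, -7, -12/7, 0.
So there are 2 negative, 2 zero pivots.
The rank is the number of nonzero pivots: 2.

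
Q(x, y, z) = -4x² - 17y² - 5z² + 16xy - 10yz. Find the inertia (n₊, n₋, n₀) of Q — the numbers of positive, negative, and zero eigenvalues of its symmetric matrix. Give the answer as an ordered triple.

(1, 2, 0)

The symmetric matrix is A = [[-4, 8, 0], [8, -17, -5], [0, -5, -5]].
Congruent diagonalization of A (simultaneous row and column reduction) yields pivots -4, -1, 20.
So there are 1 positive, 2 negative pivots.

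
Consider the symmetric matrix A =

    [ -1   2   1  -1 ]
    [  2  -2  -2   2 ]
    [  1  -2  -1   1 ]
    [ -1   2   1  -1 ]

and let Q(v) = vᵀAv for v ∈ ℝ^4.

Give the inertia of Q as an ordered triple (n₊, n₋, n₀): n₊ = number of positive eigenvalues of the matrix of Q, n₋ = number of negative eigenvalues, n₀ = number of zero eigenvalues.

Symmetric row and column elimination reduces A to a congruent diagonal form with pivots -1, 2, 0, 0.
Counting signs: 1 positive, 1 negative, 2 zero.

(1, 1, 2)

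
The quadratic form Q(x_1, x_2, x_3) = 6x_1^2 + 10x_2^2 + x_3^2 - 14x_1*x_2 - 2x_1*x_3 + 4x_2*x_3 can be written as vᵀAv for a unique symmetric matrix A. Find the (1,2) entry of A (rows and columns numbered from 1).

The coefficient of x_1·x_2 in Q is -14. For a symmetric A this equals A[1,2] + A[2,1] = 2·A[1,2].
So A[1,2] = -14/2 = -7.

-7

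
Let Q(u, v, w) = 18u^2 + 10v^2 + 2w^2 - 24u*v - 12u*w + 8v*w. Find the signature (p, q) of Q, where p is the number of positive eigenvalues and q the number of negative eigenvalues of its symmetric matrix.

(2, 0)

The symmetric matrix is A = [[18, -12, -6], [-12, 10, 4], [-6, 4, 2]].
Congruent diagonalization of A (simultaneous row and column reduction) yields pivots 18, 2, 0.
So there are 2 positive, 1 zero pivots.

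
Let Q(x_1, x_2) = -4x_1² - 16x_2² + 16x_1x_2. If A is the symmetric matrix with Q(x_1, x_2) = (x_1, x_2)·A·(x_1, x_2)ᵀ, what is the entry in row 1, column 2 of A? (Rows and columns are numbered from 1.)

8

The coefficient of x_1·x_2 in Q is 16. For a symmetric A this equals A[1,2] + A[2,1] = 2·A[1,2].
So A[1,2] = 16/2 = 8.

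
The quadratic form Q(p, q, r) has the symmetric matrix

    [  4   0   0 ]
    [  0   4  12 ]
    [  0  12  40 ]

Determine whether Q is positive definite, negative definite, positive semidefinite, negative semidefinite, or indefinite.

positive definite

Leading principal minors: Δ_1 = 4, Δ_2 = 16, Δ_3 = 64.
All leading principal minors are positive, so by Sylvester's criterion Q is positive definite.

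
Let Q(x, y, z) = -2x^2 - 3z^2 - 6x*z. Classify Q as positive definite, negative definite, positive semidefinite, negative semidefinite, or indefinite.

indefinite

The associated matrix is A = [[-2, 0, -3], [0, 0, 0], [-3, 0, -3]].
Applying the same elementary operations to the rows and columns of A produces a congruent diagonal matrix with entries -2, 0, 3/2.
Counting signs: 1 positive, 1 negative, 1 zero.
Hence Q is indefinite.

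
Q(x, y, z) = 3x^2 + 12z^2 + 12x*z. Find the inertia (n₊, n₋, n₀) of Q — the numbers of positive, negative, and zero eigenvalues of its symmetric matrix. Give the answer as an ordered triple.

The symmetric matrix is A = [[3, 0, 6], [0, 0, 0], [6, 0, 12]].
Congruent diagonalization of A (simultaneous row and column reduction) yields pivots 3, 0, 0.
So there are 1 positive, 2 zero pivots.

(1, 0, 2)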